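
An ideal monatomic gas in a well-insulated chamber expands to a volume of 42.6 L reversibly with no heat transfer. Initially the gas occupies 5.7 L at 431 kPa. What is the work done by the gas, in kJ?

W ≈ 2.72 kJ

γ = 5/3 for a monatomic ideal gas.
P₂ = P₁(V₁/V₂)^γ = 431×(5.7/42.6)^(5/3) = 15.09 kPa.
For a reversible adiabat, W_by_gas = (P₁V₁ − P₂V₂)/(γ−1).
W_by = (431000×0.0057 − 15090×0.0426) / (2/3) = 2721 J.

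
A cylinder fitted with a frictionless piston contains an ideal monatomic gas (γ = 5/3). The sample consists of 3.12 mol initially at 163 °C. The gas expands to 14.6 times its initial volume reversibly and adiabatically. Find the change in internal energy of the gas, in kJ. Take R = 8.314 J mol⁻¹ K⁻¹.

For a reversible adiabat TV^(γ−1) is constant, so T₂ = T₁ (V₁/V₂)^(γ−1).
T₁ = 163 °C = 436.1 K.
T₂ = 436.1 × (1/14.6)^(2/3) = 73.01 K.
Q = 0, so ΔU = W_on_gas = nCᵥΔT with Cᵥ = R/(γ−1) = 12.47 J/(mol·K).
ΔU = 3.12 × 12.47 × (73.01 − 436.1) = -14130 J.

ΔU ≈ -14.1 kJ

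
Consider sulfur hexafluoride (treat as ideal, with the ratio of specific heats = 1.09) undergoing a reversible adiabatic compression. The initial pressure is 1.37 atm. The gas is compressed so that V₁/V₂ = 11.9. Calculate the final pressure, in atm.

P₂ ≈ 20.4 atm

Since PV^γ is constant along a reversible adiabat, P₂ = P₁ (V₁/V₂)^γ.
P₂ = 1.37 × 11.9^(1.09) = 20.37 atm.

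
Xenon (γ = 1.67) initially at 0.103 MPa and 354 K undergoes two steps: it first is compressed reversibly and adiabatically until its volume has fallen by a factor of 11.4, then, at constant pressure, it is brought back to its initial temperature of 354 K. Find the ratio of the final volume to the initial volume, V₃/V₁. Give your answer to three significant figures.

V₃/V₁ ≈ 0.0172

Adiabatic step: V₂/V₁ = 0.08772; T₂ = T₁·11.4^(0.67) = 1808 K.
Isobaric step: V₃/V₂ = T₃/T₂ = 354/1808.
V₃/V₁ = (V₂/V₁)(V₃/V₂) = 0.08772 × (354/1808) = 0.01718.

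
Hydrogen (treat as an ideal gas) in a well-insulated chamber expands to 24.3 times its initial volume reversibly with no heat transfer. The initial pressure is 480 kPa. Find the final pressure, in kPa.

P₂ ≈ 5.51 kPa

Adiabatic: P₁V₁^γ = P₂V₂^γ ⇒ P₂ = P₁ (V₁/V₂)^γ.
For a diatomic ideal gas γ = 7/5.
P₂ = 480 × (1/24.3)^(7/5) = 5.513 kPa.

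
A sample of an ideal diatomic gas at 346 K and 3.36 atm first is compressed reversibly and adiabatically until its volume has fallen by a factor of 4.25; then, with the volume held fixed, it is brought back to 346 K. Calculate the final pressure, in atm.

For a diatomic ideal gas γ = 7/5.
Adiabatic step (PV^γ = const): P₂ = 3.36×4.25^(7/5) = 25.47 atm; T₂ = 346×4.25^(2/5) = 617.2 K.
Isochoric: P₃ = P₂(T₃/T₂) = 25.47 × (346/617.2) = 14.28 atm.

P₃ ≈ 14.3 atm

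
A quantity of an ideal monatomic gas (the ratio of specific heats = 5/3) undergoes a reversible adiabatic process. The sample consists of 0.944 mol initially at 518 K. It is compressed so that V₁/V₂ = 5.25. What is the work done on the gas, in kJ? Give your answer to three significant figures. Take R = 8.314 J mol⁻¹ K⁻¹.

W ≈ 12.3 kJ

Adiabatic: T₁V₁^(γ−1) = T₂V₂^(γ−1) ⇒ T₂ = T₁ (V₁/V₂)^(γ−1).
T₂ = 518 × 5.25^(2/3) = 1565 K.
Q = 0, so ΔU = W_on_gas = nCᵥΔT with Cᵥ = R/(γ−1) = 12.47 J/(mol·K).
ΔU = 0.944 × 12.47 × (1565 − 518) = 12320 J.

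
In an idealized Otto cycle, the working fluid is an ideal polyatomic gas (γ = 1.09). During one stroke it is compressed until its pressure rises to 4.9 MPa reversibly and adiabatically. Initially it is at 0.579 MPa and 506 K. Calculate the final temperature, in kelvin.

T₂ ≈ 604 K

Adiabatic: T₂/T₁ = (P₂/P₁)^((γ−1)/γ).
T₂ = 506 × (4.9/0.579)^(0.0826) = 603.6 K.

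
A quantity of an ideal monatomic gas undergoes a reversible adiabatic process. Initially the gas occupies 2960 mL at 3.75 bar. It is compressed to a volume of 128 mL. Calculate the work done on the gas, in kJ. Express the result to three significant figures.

W ≈ 11.8 kJ

γ = 5/3 for a monatomic ideal gas.
P₂ = P₁(V₁/V₂)^γ = 3.75×(2960/128)^(5/3) = 703.9 bar.
For a reversible adiabat, W_by_gas = (P₁V₁ − P₂V₂)/(γ−1).
W_by = (375000×0.00296 − 7.039×10^7×0.000128) / (2/3) = -11850 J.
W_on_gas = −W_by = 11850 J.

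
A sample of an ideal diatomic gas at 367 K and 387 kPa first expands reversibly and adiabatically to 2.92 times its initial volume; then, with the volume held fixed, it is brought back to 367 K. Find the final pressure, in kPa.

P₃ ≈ 133 kPa

For a diatomic ideal gas γ = 7/5.
Adiabatic step (PV^γ = const): P₂ = 387×(1/2.92)^(7/5) = 86.33 kPa; T₂ = 367×(1/2.92)^(2/5) = 239.1 K.
Isochoric: P₃ = P₂(T₃/T₂) = 86.33 × (367/239.1) = 132.5 kPa.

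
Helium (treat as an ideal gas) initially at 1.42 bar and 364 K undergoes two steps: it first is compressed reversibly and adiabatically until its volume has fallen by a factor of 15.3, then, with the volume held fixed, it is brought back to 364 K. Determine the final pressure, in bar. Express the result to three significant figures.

P₃ ≈ 21.7 bar

For a monatomic ideal gas γ = 5/3.
Adiabatic step (PV^γ = const): P₂ = 1.42×15.3^(5/3) = 133.9 bar; T₂ = 364×15.3^(2/3) = 2243 K.
Isochoric: P₃ = P₂(T₃/T₂) = 133.9 × (364/2243) = 21.73 bar.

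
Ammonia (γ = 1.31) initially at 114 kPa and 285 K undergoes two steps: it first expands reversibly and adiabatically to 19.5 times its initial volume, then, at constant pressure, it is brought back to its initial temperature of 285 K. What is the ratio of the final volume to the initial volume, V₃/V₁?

Adiabatic step: V₂/V₁ = 19.5; T₂ = T₁·(1/19.5)^(0.31) = 113.5 K.
Isobaric step: V₃/V₂ = T₃/T₂ = 285/113.5.
V₃/V₁ = (V₂/V₁)(V₃/V₂) = 19.5 × (285/113.5) = 48.97.

V₃/V₁ ≈ 49.0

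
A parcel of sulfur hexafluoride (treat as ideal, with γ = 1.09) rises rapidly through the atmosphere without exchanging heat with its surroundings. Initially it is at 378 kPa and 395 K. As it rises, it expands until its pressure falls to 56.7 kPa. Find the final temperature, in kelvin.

Adiabatic: T₂/T₁ = (P₂/P₁)^((γ−1)/γ).
T₂ = 395 × (56.7/378)^(0.0826) = 337.7 K.

T₂ ≈ 338 K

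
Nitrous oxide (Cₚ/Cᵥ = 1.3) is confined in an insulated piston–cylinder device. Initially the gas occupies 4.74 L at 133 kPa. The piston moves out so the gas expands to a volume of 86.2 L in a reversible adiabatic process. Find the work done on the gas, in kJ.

W ≈ -1.22 kJ

P₂ = P₁(V₁/V₂)^γ = 133×(4.74/86.2)^(1.3) = 3.063 kPa.
For a reversible adiabat, W_by_gas = (P₁V₁ − P₂V₂)/(γ−1).
W_by = (133000×0.00474 − 3063×0.0862) / (0.3) = 1221 J.
W_on_gas = −W_by = -1221 J.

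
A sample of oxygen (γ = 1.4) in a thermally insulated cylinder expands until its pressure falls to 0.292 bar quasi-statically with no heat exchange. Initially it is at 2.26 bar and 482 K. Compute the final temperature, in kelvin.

Along an adiabat T P^((1−γ)/γ) is constant, so T₂ = T₁ (P₂/P₁)^((γ−1)/γ).
T₂ = 482 × (0.292/2.26)^(0.286) = 268.6 K.

T₂ ≈ 269 K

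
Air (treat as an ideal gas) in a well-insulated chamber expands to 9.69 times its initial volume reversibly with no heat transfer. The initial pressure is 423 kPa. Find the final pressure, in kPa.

Adiabatic: P₁V₁^γ = P₂V₂^γ ⇒ P₂ = P₁ (V₁/V₂)^γ.
For a diatomic ideal gas γ = 7/5.
P₂ = 423 × (1/9.69)^(7/5) = 17.6 kPa.

P₂ ≈ 17.6 kPa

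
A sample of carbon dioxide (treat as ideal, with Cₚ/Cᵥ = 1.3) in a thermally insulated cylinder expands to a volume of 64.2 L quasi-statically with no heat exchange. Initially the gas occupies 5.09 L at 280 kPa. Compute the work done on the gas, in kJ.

W ≈ -2.53 kJ

P₂ = P₁(V₁/V₂)^γ = 280×(5.09/64.2)^(1.3) = 10.38 kPa.
For a reversible adiabat, W_by_gas = (P₁V₁ − P₂V₂)/(γ−1).
W_by = (280000×0.00509 − 10380×0.0642) / (0.3) = 2530 J.
W_on_gas = −W_by = -2530 J.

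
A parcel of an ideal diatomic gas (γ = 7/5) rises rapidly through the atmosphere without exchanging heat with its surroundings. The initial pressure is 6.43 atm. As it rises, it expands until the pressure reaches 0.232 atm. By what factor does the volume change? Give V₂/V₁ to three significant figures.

V₂/V₁ ≈ 10.7

From PV^γ = const, V₂/V₁ = (P₁/P₂)^(1/γ).
V₂/V₁ = (6.43/0.232)^(5/7) = 10.73.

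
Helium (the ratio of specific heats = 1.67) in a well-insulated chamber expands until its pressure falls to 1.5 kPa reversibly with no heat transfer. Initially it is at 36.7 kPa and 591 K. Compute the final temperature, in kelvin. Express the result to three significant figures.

T₂ ≈ 164 K

Adiabatic: T₂/T₁ = (P₂/P₁)^((γ−1)/γ).
T₂ = 591 × (1.5/36.7)^(0.401) = 163.9 K.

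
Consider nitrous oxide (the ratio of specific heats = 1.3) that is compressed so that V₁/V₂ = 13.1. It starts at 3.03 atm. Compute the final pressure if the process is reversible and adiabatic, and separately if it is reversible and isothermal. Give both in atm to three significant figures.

adiabatic: 85.9 atm; isothermal: 39.7 atm

Isothermal: P₂ = P₁(V₁/V₂) = 3.03×13.1 = 39.69 atm.
Adiabatic: P₂ = P₁(V₁/V₂)^γ = 3.03×13.1^(1.3) = 85.88 atm.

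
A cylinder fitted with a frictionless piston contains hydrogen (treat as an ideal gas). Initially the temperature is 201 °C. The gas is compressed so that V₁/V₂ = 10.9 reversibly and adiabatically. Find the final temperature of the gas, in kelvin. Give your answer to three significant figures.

Adiabatic: T₁V₁^(γ−1) = T₂V₂^(γ−1) ⇒ T₂ = T₁ (V₁/V₂)^(γ−1).
For a diatomic ideal gas γ = 7/5, so γ−1 = 2/5.
T₁ = 201 °C = 474.1 K.
T₂ = 474.1 × 10.9^(2/5) = 1233 K.

T₂ ≈ 1230 K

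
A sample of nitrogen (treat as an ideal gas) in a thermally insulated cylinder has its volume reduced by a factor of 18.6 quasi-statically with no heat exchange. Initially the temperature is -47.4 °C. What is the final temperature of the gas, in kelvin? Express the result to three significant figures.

For a reversible adiabat TV^(γ−1) is constant, so T₂ = T₁ (V₁/V₂)^(γ−1).
For a diatomic ideal gas γ = 7/5, so γ−1 = 2/5.
T₁ = -47.4 °C = 225.7 K.
T₂ = 225.7 × 18.6^(2/5) = 726.8 K.

T₂ ≈ 727 K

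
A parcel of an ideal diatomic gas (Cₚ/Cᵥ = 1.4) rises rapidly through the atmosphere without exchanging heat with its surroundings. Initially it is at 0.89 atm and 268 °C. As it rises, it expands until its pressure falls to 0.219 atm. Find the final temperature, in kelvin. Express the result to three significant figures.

T₂ ≈ 363 K

Adiabatic: T₂/T₁ = (P₂/P₁)^((γ−1)/γ).
T₁ = 268 °C = 541.1 K.
T₂ = 541.1 × (0.219/0.89)^(0.286) = 362.5 K.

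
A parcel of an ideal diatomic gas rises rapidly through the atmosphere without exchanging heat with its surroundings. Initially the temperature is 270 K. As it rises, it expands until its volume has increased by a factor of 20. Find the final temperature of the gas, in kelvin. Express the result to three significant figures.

T₂ ≈ 81.5 K

For a reversible adiabat TV^(γ−1) is constant, so T₂ = T₁ (V₁/V₂)^(γ−1).
For a diatomic ideal gas γ = 7/5, so γ−1 = 2/5.
T₂ = 270 × (1/20)^(2/5) = 81.46 K.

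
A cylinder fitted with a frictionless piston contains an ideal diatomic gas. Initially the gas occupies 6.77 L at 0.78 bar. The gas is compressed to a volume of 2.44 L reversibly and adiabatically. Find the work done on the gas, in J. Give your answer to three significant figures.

γ = 7/5 for a diatomic ideal gas.
P₂ = P₁(V₁/V₂)^γ = 0.78×(6.77/2.44)^(7/5) = 3.255 bar.
For a reversible adiabat, W_by_gas = (P₁V₁ − P₂V₂)/(γ−1).
W_by = (78000×0.00677 − 325500×0.00244) / (2/5) = -665.5 J.
W_on_gas = −W_by = 665.5 J.

W ≈ 666 J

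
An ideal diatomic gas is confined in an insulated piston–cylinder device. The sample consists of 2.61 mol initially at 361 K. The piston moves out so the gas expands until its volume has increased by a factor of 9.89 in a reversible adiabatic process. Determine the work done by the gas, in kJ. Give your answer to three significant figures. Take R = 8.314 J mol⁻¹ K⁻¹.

W ≈ 11.8 kJ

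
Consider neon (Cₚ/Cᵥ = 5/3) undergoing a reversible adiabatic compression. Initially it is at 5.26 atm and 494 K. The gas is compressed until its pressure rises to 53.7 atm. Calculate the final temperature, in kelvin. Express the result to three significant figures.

T₂ ≈ 1250 K

Along an adiabat T P^((1−γ)/γ) is constant, so T₂ = T₁ (P₂/P₁)^((γ−1)/γ).
T₂ = 494 × (53.7/5.26)^(2/5) = 1251 K.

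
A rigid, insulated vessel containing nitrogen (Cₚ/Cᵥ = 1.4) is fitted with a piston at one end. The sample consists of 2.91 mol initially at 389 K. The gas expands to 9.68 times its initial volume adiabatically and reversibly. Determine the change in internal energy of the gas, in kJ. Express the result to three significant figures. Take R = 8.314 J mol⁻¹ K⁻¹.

ΔU ≈ -14.0 kJ

Adiabatic: T₁V₁^(γ−1) = T₂V₂^(γ−1) ⇒ T₂ = T₁ (V₁/V₂)^(γ−1).
T₂ = 389 × (1/9.68)^(0.4) = 156.9 K.
Q = 0, so ΔU = W_on_gas = nCᵥΔT with Cᵥ = R/(γ−1) = 20.79 J/(mol·K).
ΔU = 2.91 × 20.79 × (156.9 − 389) = -14040 J.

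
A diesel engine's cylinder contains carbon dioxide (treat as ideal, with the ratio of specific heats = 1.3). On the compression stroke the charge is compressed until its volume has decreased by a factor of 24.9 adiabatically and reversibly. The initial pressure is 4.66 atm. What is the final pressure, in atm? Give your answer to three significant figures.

Since PV^γ is constant along a reversible adiabat, P₂ = P₁ (V₁/V₂)^γ.
P₂ = 4.66 × 24.9^(1.3) = 304.4 atm.

P₂ ≈ 304 atm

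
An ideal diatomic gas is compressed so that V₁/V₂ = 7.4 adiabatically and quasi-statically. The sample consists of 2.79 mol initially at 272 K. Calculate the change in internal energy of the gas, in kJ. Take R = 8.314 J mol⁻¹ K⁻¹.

ΔU ≈ 19.4 kJ

Adiabatic: T₁V₁^(γ−1) = T₂V₂^(γ−1) ⇒ T₂ = T₁ (V₁/V₂)^(γ−1).
γ = 7/5 for a diatomic ideal gas, so γ−1 = 2/5.
T₂ = 272 × 7.4^(2/5) = 605.7 K.
Q = 0, so ΔU = W_on_gas = nCᵥΔT with Cᵥ = R/(γ−1) = 20.79 J/(mol·K).
ΔU = 2.79 × 20.79 × (605.7 − 272) = 19350 J.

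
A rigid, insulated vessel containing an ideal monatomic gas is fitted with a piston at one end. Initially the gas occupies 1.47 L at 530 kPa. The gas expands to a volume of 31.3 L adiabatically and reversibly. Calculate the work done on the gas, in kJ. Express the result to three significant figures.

γ = 5/3 for a monatomic ideal gas.
P₂ = P₁(V₁/V₂)^γ = 530×(1.47/31.3)^(5/3) = 3.24 kPa.
For a reversible adiabat, W_by_gas = (P₁V₁ − P₂V₂)/(γ−1).
W_by = (530000×0.00147 − 3240×0.0313) / (2/3) = 1017 J.
W_on_gas = −W_by = -1017 J.

W ≈ -1.02 kJ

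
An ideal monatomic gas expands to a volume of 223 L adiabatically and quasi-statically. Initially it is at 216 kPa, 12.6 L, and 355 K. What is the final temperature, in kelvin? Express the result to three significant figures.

T₂ ≈ 52.3 K

Adiabatic: T₁V₁^(γ−1) = T₂V₂^(γ−1) ⇒ T₂ = T₁ (V₁/V₂)^(γ−1).
γ = 5/3 for a monatomic ideal gas.
T₂ = 355 × (12.6/223)^(2/3) = 52.27 K.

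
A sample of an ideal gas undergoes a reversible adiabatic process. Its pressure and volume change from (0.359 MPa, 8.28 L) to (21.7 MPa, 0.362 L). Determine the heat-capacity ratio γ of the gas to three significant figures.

γ ≈ 1.31

PV^γ = const ⇒ γ = ln(P₂/P₁) / ln(V₁/V₂).
γ = ln(21.7/0.359) / ln(8.28/0.362) = 1.31.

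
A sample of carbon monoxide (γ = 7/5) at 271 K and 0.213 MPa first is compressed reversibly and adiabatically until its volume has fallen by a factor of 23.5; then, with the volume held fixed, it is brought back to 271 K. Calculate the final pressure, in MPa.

P₃ ≈ 5.01 MPa

Adiabatic step (PV^γ = const): P₂ = 0.213×23.5^(7/5) = 17.7 MPa; T₂ = 271×23.5^(2/5) = 958.1 K.
Isochoric: P₃ = P₂(T₃/T₂) = 17.7 × (271/958.1) = 5.006 MPa.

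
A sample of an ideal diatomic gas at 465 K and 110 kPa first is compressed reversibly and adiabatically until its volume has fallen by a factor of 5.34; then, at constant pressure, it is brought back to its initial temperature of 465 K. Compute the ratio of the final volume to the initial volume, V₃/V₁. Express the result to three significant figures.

V₃/V₁ ≈ 0.0958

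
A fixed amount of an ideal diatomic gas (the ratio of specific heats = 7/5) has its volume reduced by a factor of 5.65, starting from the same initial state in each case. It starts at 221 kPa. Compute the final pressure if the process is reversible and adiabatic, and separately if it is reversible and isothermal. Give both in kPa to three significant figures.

Isothermal: P₂ = P₁(V₁/V₂) = 221×5.65 = 1249 kPa.
Adiabatic: P₂ = P₁(V₁/V₂)^γ = 221×5.65^(7/5) = 2496 kPa.

adiabatic: 2500 kPa; isothermal: 1250 kPa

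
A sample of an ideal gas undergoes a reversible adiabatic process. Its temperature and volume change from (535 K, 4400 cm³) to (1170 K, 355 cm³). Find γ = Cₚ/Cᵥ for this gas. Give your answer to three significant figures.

TV^(γ−1) = const ⇒ γ − 1 = ln(T₂/T₁) / ln(V₁/V₂).
γ = 1 + ln(1170/535) / ln(4400/355) = 1.311.

γ ≈ 1.31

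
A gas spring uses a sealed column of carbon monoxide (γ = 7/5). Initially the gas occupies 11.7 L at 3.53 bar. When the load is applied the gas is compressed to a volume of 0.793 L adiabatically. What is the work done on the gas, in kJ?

W ≈ 20.0 kJ

P₂ = P₁(V₁/V₂)^γ = 3.53×(11.7/0.793)^(7/5) = 152.8 bar.
For a reversible adiabat, W_by_gas = (P₁V₁ − P₂V₂)/(γ−1).
W_by = (353000×0.0117 − 1.528×10^7×0.000793) / (2/5) = -19980 J.
W_on_gas = −W_by = 19980 J.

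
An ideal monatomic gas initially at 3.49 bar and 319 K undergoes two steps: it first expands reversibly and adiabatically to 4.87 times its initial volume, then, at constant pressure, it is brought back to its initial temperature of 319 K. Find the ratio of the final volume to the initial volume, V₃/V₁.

For a monatomic ideal gas γ = 5/3.
Adiabatic step: V₂/V₁ = 4.87; T₂ = T₁·(1/4.87)^(2/3) = 111 K.
Isobaric step: V₃/V₂ = T₃/T₂ = 319/111.
V₃/V₁ = (V₂/V₁)(V₃/V₂) = 4.87 × (319/111) = 13.99.

V₃/V₁ ≈ 14.0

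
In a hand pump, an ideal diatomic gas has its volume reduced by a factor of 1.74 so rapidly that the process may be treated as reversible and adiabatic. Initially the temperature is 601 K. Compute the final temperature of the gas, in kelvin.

Adiabatic: T₁V₁^(γ−1) = T₂V₂^(γ−1) ⇒ T₂ = T₁ (V₁/V₂)^(γ−1).
For a diatomic ideal gas γ = 7/5, so γ−1 = 2/5.
T₂ = 601 × 1.74^(2/5) = 750.1 K.

T₂ ≈ 750 K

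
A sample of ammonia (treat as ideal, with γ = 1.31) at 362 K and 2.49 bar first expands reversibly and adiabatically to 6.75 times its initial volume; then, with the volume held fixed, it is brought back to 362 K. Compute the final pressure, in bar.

Adiabatic step (PV^γ = const): P₂ = 2.49×(1/6.75)^(1.31) = 0.2041 bar; T₂ = 362×(1/6.75)^(0.31) = 200.3 K.
Isochoric: P₃ = P₂(T₃/T₂) = 0.2041 × (362/200.3) = 0.3689 bar.

P₃ ≈ 0.369 bar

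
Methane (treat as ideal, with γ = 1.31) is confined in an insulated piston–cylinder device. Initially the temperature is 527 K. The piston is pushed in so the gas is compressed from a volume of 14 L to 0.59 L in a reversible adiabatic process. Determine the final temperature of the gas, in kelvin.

T₂ ≈ 1410 K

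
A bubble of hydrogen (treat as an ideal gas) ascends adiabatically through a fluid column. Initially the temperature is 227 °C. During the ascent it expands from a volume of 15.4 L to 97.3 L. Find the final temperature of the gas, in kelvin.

T₂ ≈ 239 K

Adiabatic: T₁V₁^(γ−1) = T₂V₂^(γ−1) ⇒ T₂ = T₁ (V₁/V₂)^(γ−1).
For a diatomic ideal gas γ = 7/5, so γ−1 = 2/5.
T₁ = 227 °C = 500.1 K.
T₂ = 500.1 × (15.4/97.3)^(2/5) = 239.3 K.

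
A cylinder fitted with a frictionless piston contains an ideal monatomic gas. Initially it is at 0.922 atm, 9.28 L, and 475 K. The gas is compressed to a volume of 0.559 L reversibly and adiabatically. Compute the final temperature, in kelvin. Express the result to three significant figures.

T₂ ≈ 3090 K

For a reversible adiabat TV^(γ−1) is constant, so T₂ = T₁ (V₁/V₂)^(γ−1).
γ = 5/3 for a monatomic ideal gas.
T₂ = 475 × (9.28/0.559)^(2/3) = 3091 K.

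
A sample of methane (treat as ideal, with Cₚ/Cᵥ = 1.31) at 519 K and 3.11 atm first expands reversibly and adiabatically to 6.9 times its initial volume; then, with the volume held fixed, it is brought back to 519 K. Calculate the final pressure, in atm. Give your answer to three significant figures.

P₃ ≈ 0.451 atm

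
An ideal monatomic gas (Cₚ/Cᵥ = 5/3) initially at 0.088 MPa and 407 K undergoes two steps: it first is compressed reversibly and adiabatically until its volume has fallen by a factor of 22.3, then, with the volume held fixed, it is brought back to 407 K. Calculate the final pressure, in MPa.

Adiabatic step (PV^γ = const): P₂ = 0.088×22.3^(5/3) = 15.55 MPa; T₂ = 407×22.3^(2/3) = 3225 K.
Isochoric: P₃ = P₂(T₃/T₂) = 15.55 × (407/3225) = 1.962 MPa.

P₃ ≈ 1.96 MPa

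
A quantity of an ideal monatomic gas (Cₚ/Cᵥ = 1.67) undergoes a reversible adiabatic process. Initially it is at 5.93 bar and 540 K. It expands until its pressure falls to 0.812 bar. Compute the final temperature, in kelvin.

Adiabatic: T₂/T₁ = (P₂/P₁)^((γ−1)/γ).
T₂ = 540 × (0.812/5.93)^(0.401) = 243.2 K.

T₂ ≈ 243 K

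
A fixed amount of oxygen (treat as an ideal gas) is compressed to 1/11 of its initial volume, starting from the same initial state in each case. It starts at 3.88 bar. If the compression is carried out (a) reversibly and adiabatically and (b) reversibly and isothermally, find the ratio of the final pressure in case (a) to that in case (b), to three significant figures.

For a diatomic ideal gas γ = 7/5.
Isothermal: P_b = P₁(V₁/V₂) = 3.88×11.
Adiabatic: P_a = P₁(V₁/V₂)^γ = 3.88×11^(7/5).
P_a/P_b = (V₁/V₂)^(γ−1) = 11^(2/5) = 2.609.

P_adiabatic / P_isothermal ≈ 2.61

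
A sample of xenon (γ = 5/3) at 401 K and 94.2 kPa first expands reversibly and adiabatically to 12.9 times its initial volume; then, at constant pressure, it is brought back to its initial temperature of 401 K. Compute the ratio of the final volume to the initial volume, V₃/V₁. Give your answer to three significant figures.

V₃/V₁ ≈ 71.0

Adiabatic step: V₂/V₁ = 12.9; T₂ = T₁·(1/12.9)^(2/3) = 72.9 K.
Isobaric step: V₃/V₂ = T₃/T₂ = 401/72.9.
V₃/V₁ = (V₂/V₁)(V₃/V₂) = 12.9 × (401/72.9) = 70.95.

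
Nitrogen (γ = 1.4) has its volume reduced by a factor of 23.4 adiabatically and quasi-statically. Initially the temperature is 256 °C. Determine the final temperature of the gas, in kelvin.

For a reversible adiabat TV^(γ−1) is constant, so T₂ = T₁ (V₁/V₂)^(γ−1).
T₁ = 256 °C = 529.1 K.
T₂ = 529.1 × 23.4^(0.4) = 1868 K.

T₂ ≈ 1870 K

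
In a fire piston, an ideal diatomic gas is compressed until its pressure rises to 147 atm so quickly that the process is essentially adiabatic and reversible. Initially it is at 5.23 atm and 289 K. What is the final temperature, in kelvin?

Along an adiabat T P^((1−γ)/γ) is constant, so T₂ = T₁ (P₂/P₁)^((γ−1)/γ).
For a diatomic ideal gas γ = 7/5, so (γ−1)/γ = 2/7.
T₂ = 289 × (147/5.23)^(2/7) = 749.6 K.

T₂ ≈ 750 K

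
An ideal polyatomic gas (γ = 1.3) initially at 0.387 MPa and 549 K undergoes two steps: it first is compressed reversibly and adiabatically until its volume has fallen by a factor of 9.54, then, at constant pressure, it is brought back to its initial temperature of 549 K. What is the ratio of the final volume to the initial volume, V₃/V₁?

V₃/V₁ ≈ 0.0533

Adiabatic step: V₂/V₁ = 0.1048; T₂ = T₁·9.54^(0.3) = 1080 K.
Isobaric step: V₃/V₂ = T₃/T₂ = 549/1080.
V₃/V₁ = (V₂/V₁)(V₃/V₂) = 0.1048 × (549/1080) = 0.05328.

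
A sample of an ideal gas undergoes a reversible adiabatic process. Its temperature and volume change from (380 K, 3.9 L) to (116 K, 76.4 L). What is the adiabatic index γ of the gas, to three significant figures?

TV^(γ−1) = const ⇒ γ − 1 = ln(T₂/T₁) / ln(V₁/V₂).
γ = 1 + ln(116/380) / ln(3.9/76.4) = 1.399.

γ ≈ 1.40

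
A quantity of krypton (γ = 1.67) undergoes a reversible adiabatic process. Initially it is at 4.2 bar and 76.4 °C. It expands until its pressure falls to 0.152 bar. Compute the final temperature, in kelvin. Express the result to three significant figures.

T₂ ≈ 92.3 K

Adiabatic: T₂/T₁ = (P₂/P₁)^((γ−1)/γ).
T₁ = 76.4 °C = 349.5 K.
T₂ = 349.5 × (0.152/4.2)^(0.401) = 92.3 K.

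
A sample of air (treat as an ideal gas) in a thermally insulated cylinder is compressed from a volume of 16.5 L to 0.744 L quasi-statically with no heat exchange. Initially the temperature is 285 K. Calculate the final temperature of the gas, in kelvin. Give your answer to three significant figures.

T₂ ≈ 984 K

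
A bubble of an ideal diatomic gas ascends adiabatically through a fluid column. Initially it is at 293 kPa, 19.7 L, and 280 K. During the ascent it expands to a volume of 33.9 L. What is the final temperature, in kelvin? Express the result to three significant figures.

T₂ ≈ 225 K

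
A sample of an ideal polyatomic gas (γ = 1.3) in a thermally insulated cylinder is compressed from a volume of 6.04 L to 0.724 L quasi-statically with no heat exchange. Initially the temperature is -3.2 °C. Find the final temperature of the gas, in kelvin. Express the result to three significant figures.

Adiabatic: T₁V₁^(γ−1) = T₂V₂^(γ−1) ⇒ T₂ = T₁ (V₁/V₂)^(γ−1).
T₁ = -3.2 °C = 269.9 K.
T₂ = 269.9 × (6.04/0.724)^(0.3) = 510.1 K.

T₂ ≈ 510 K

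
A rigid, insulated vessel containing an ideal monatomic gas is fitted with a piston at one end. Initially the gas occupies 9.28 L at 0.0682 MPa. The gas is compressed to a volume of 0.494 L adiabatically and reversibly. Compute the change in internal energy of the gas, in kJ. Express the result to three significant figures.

ΔU ≈ 5.76 kJ

γ = 5/3 for a monatomic ideal gas.
P₂ = P₁(V₁/V₂)^γ = 0.0682×(9.28/0.494)^(5/3) = 9.054 MPa.
For a reversible adiabat, W_by_gas = (P₁V₁ − P₂V₂)/(γ−1).
W_by = (68200×0.00928 − 9.054×10^6×0.000494) / (2/3) = -5759 J.
Q = 0 ⇒ ΔU = −W_by = 5759 J.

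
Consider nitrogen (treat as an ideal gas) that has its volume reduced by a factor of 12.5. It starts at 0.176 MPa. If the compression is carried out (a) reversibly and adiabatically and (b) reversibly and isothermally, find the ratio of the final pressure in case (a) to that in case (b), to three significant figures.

P_adiabatic / P_isothermal ≈ 2.75

For a diatomic ideal gas γ = 7/5.
Isothermal: P_b = P₁(V₁/V₂) = 0.176×12.5.
Adiabatic: P_a = P₁(V₁/V₂)^γ = 0.176×12.5^(7/5).
P_a/P_b = (V₁/V₂)^(γ−1) = 12.5^(2/5) = 2.746.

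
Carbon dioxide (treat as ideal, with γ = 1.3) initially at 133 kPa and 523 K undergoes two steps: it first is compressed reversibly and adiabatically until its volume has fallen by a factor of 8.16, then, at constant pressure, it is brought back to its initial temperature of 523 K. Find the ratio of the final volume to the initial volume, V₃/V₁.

V₃/V₁ ≈ 0.0653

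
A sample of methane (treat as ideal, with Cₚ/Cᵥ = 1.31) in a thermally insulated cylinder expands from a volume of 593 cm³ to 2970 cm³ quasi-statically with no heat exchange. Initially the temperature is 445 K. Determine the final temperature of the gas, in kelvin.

T₂ ≈ 270 K

Adiabatic: T₁V₁^(γ−1) = T₂V₂^(γ−1) ⇒ T₂ = T₁ (V₁/V₂)^(γ−1).
T₂ = 445 × (593/2970)^(0.31) = 270.1 K.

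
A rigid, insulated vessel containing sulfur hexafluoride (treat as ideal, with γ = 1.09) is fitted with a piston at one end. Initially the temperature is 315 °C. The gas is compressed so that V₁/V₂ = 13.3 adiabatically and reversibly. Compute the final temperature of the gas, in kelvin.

Adiabatic: T₁V₁^(γ−1) = T₂V₂^(γ−1) ⇒ T₂ = T₁ (V₁/V₂)^(γ−1).
T₁ = 315 °C = 588.1 K.
T₂ = 588.1 × 13.3^(0.09) = 742.4 K.

T₂ ≈ 742 K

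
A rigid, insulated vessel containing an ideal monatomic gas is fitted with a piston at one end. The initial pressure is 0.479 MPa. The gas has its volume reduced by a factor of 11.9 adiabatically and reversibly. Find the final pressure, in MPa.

P₂ ≈ 29.7 MPa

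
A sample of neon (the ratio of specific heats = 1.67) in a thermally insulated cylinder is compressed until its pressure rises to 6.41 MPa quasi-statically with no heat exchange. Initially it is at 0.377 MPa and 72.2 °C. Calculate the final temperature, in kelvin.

Adiabatic: T₂/T₁ = (P₂/P₁)^((γ−1)/γ).
T₁ = 72.2 °C = 345.3 K.
T₂ = 345.3 × (6.41/0.377)^(0.401) = 1076 K.

T₂ ≈ 1080 K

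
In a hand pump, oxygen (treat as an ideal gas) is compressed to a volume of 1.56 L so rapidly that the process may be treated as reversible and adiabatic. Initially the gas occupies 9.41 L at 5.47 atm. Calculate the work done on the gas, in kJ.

W ≈ 13.7 kJ

γ = 7/5 for a diatomic ideal gas.
P₂ = P₁(V₁/V₂)^γ = 5.47×(9.41/1.56)^(7/5) = 67.71 atm.
For a reversible adiabat, W_by_gas = (P₁V₁ − P₂V₂)/(γ−1).
W_by = (554200×0.00941 − 6.86×10^6×0.00156) / (2/5) = -13720 J.
W_on_gas = −W_by = 13720 J.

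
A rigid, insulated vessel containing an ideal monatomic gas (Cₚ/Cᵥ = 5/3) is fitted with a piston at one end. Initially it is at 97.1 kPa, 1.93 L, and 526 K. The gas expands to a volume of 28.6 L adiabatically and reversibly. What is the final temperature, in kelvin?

Adiabatic: T₁V₁^(γ−1) = T₂V₂^(γ−1) ⇒ T₂ = T₁ (V₁/V₂)^(γ−1).
T₂ = 526 × (1.93/28.6)^(2/3) = 87.19 K.

T₂ ≈ 87.2 K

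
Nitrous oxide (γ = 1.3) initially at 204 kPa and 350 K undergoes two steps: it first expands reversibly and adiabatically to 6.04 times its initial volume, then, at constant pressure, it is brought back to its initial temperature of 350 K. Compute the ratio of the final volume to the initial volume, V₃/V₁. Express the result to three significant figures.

V₃/V₁ ≈ 10.4

Adiabatic step: V₂/V₁ = 6.04; T₂ = T₁·(1/6.04)^(0.3) = 204.1 K.
Isobaric step: V₃/V₂ = T₃/T₂ = 350/204.1.
V₃/V₁ = (V₂/V₁)(V₃/V₂) = 6.04 × (350/204.1) = 10.36.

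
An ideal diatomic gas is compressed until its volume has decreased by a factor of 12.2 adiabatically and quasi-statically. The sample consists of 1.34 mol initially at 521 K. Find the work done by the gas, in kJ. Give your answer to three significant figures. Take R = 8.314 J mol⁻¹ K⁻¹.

Adiabatic: T₁V₁^(γ−1) = T₂V₂^(γ−1) ⇒ T₂ = T₁ (V₁/V₂)^(γ−1).
γ = 7/5 for a diatomic ideal gas, so γ−1 = 2/5.
T₂ = 521 × 12.2^(2/5) = 1417 K.
Q = 0, so ΔU = W_on_gas = nCᵥΔT with Cᵥ = R/(γ−1) = 20.79 J/(mol·K).
ΔU = 1.34 × 20.79 × (1417 − 521) = 24960 J.
Work done by the gas = −ΔU = -24960 J.

W ≈ -25.0 kJ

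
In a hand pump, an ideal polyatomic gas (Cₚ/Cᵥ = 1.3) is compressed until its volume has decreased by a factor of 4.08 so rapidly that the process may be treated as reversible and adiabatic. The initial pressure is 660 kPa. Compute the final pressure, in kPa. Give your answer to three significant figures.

Adiabatic: P₁V₁^γ = P₂V₂^γ ⇒ P₂ = P₁ (V₁/V₂)^γ.
P₂ = 660 × 4.08^(1.3) = 4106 kPa.

P₂ ≈ 4110 kPa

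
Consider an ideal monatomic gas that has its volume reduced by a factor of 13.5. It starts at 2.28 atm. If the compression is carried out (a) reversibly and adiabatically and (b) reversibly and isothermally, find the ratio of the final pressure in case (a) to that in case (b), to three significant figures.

P_adiabatic / P_isothermal ≈ 5.67

For a monatomic ideal gas γ = 5/3.
Isothermal: P_b = P₁(V₁/V₂) = 2.28×13.5.
Adiabatic: P_a = P₁(V₁/V₂)^γ = 2.28×13.5^(5/3).
P_a/P_b = (V₁/V₂)^(γ−1) = 13.5^(2/3) = 5.67.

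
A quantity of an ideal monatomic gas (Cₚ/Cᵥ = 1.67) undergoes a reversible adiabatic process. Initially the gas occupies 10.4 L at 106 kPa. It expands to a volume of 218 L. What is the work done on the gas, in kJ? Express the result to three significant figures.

P₂ = P₁(V₁/V₂)^γ = 106×(10.4/218)^(1.67) = 0.6585 kPa.
For a reversible adiabat, W_by_gas = (P₁V₁ − P₂V₂)/(γ−1).
W_by = (106000×0.0104 − 658.5×0.218) / (0.67) = 1431 J.
W_on_gas = −W_by = -1431 J.

W ≈ -1.43 kJ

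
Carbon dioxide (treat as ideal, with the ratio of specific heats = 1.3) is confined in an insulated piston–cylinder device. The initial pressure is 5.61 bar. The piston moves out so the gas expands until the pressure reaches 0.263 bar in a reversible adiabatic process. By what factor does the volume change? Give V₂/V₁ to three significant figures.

From PV^γ = const, V₂/V₁ = (P₁/P₂)^(1/γ).
V₂/V₁ = (5.61/0.263)^(0.769) = 10.53.

V₂/V₁ ≈ 10.5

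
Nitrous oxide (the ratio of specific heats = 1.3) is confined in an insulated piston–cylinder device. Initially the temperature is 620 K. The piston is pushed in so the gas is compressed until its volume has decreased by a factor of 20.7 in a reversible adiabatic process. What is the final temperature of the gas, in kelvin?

T₂ ≈ 1540 K

For a reversible adiabat TV^(γ−1) is constant, so T₂ = T₁ (V₁/V₂)^(γ−1).
T₂ = 620 × 20.7^(0.3) = 1539 K.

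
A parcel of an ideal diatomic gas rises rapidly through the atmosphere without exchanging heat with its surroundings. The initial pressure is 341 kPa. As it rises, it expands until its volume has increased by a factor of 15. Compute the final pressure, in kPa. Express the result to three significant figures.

P₂ ≈ 7.70 kPa

Adiabatic: P₁V₁^γ = P₂V₂^γ ⇒ P₂ = P₁ (V₁/V₂)^γ.
For a diatomic ideal gas γ = 7/5.
P₂ = 341 × (1/15)^(7/5) = 7.695 kPa.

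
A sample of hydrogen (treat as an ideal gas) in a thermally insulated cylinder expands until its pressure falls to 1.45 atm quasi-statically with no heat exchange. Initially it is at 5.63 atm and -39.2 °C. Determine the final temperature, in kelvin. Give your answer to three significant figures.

Adiabatic: T₂/T₁ = (P₂/P₁)^((γ−1)/γ).
For a diatomic ideal gas γ = 7/5, so (γ−1)/γ = 2/7.
T₁ = -39.2 °C = 233.9 K.
T₂ = 233.9 × (1.45/5.63)^(2/7) = 158.8 K.

T₂ ≈ 159 K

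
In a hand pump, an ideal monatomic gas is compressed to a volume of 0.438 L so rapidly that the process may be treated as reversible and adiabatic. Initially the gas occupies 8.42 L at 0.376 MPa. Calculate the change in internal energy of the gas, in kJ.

ΔU ≈ 29.3 kJ

γ = 5/3 for a monatomic ideal gas.
P₂ = P₁(V₁/V₂)^γ = 0.376×(8.42/0.438)^(5/3) = 51.87 MPa.
For a reversible adiabat, W_by_gas = (P₁V₁ − P₂V₂)/(γ−1).
W_by = (376000×0.00842 − 5.187×10^7×0.000438) / (2/3) = -29330 J.
Q = 0 ⇒ ΔU = −W_by = 29330 J.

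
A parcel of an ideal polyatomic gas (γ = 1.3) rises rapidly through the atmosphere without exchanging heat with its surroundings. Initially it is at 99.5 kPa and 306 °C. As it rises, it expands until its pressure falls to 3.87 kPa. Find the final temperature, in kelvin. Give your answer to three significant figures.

T₂ ≈ 274 K

Along an adiabat T P^((1−γ)/γ) is constant, so T₂ = T₁ (P₂/P₁)^((γ−1)/γ).
T₁ = 306 °C = 579.1 K.
T₂ = 579.1 × (3.87/99.5)^(0.231) = 273.8 K.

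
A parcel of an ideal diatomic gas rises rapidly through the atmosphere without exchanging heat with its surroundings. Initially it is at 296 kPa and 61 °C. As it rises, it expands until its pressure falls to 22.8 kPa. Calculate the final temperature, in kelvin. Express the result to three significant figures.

Adiabatic: T₂/T₁ = (P₂/P₁)^((γ−1)/γ).
For a diatomic ideal gas γ = 7/5, so (γ−1)/γ = 2/7.
T₁ = 61 °C = 334.1 K.
T₂ = 334.1 × (22.8/296)^(2/7) = 160.6 K.

T₂ ≈ 161 K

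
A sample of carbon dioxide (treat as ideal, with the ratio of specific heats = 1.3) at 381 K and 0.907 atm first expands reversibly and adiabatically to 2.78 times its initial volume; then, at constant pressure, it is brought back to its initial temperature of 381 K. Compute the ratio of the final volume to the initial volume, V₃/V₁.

Adiabatic step: V₂/V₁ = 2.78; T₂ = T₁·(1/2.78)^(0.3) = 280.4 K.
Isobaric step: V₃/V₂ = T₃/T₂ = 381/280.4.
V₃/V₁ = (V₂/V₁)(V₃/V₂) = 2.78 × (381/280.4) = 3.778.

V₃/V₁ ≈ 3.78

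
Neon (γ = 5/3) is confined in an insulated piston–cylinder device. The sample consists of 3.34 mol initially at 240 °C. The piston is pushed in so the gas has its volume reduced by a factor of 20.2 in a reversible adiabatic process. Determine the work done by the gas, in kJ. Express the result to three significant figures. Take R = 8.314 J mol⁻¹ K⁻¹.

For a reversible adiabat TV^(γ−1) is constant, so T₂ = T₁ (V₁/V₂)^(γ−1).
T₁ = 240 °C = 513.1 K.
T₂ = 513.1 × 20.2^(2/3) = 3806 K.
Q = 0, so ΔU = W_on_gas = nCᵥΔT with Cᵥ = R/(γ−1) = 12.47 J/(mol·K).
ΔU = 3.34 × 12.47 × (3806 − 513.1) = 137200 J.
Work done by the gas = −ΔU = -137200 J.

W ≈ -137 kJ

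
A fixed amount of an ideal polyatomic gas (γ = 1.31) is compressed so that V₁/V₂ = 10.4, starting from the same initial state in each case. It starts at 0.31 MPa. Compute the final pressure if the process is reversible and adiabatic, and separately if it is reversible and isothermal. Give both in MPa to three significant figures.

adiabatic: 6.66 MPa; isothermal: 3.22 MPa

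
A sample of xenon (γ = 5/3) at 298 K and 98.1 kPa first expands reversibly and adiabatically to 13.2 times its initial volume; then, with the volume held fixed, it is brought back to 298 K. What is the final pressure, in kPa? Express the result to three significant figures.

P₃ ≈ 7.43 kPa

Adiabatic step (PV^γ = const): P₂ = 98.1×(1/13.2)^(5/3) = 1.331 kPa; T₂ = 298×(1/13.2)^(2/3) = 53.35 K.
Isochoric: P₃ = P₂(T₃/T₂) = 1.331 × (298/53.35) = 7.432 kPa.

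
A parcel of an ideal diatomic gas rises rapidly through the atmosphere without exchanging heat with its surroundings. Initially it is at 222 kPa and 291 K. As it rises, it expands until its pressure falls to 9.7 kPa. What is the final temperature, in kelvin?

T₂ ≈ 119 K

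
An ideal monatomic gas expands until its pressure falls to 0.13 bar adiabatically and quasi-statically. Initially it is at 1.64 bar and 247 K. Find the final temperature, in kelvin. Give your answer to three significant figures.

Along an adiabat T P^((1−γ)/γ) is constant, so T₂ = T₁ (P₂/P₁)^((γ−1)/γ).
For a monatomic ideal gas γ = 5/3, so (γ−1)/γ = 2/5.
T₂ = 247 × (0.13/1.64)^(2/5) = 89.61 K.

T₂ ≈ 89.6 K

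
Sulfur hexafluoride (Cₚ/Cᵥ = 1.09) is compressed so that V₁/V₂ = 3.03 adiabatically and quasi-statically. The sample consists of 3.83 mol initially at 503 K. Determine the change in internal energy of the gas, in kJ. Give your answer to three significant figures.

ΔU ≈ 18.7 kJ

For a reversible adiabat TV^(γ−1) is constant, so T₂ = T₁ (V₁/V₂)^(γ−1).
T₂ = 503 × 3.03^(0.09) = 555.8 K.
Q = 0, so ΔU = W_on_gas = nCᵥΔT with Cᵥ = R/(γ−1) = 92.38 J/(mol·K).
ΔU = 3.83 × 92.38 × (555.8 − 503) = 18670 J.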